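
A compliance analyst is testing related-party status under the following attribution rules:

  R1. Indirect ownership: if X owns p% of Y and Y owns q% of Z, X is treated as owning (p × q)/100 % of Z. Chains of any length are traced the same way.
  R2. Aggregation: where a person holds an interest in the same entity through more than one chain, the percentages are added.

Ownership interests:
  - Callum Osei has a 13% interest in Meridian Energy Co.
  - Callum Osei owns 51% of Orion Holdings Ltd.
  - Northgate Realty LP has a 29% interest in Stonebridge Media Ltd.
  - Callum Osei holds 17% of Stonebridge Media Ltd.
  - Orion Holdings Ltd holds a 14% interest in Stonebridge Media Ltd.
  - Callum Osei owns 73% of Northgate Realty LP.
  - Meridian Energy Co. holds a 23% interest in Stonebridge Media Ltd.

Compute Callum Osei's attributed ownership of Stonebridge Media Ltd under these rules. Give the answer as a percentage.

Chain via Meridian Energy Co. (R1): 13% × 23% = 2.99% of Stonebridge Media Ltd.
Chain via Orion Holdings Ltd (R1): 51% × 14% = 7.14% of Stonebridge Media Ltd.
Chain via Northgate Realty LP (R1): 73% × 29% = 21.17% of Stonebridge Media Ltd.
Direct interest in Stonebridge Media Ltd: 17%.
Aggregating (R2): 2.99% + 7.14% + 21.17% + 17% = 48.3%.

48.3%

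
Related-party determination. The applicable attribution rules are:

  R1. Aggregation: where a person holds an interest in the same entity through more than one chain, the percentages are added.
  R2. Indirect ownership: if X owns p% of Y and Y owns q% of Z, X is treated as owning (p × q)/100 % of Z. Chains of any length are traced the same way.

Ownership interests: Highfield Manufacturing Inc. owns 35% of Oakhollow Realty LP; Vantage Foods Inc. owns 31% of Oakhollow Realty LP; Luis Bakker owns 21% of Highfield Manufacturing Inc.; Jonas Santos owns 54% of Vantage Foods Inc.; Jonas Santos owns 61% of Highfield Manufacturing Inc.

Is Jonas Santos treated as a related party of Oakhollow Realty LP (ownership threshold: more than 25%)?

Yes

Chain via Highfield Manufacturing Inc. (R2): 61% × 35% = 21.35% of Oakhollow Realty LP.
Chain via Vantage Foods Inc. (R2): 54% × 31% = 16.74% of Oakhollow Realty LP.
Aggregating (R1): 21.35% + 16.74% = 38.09%.
38.09% exceeds the 25% threshold, so Jonas is a related party to Oakhollow Realty LP.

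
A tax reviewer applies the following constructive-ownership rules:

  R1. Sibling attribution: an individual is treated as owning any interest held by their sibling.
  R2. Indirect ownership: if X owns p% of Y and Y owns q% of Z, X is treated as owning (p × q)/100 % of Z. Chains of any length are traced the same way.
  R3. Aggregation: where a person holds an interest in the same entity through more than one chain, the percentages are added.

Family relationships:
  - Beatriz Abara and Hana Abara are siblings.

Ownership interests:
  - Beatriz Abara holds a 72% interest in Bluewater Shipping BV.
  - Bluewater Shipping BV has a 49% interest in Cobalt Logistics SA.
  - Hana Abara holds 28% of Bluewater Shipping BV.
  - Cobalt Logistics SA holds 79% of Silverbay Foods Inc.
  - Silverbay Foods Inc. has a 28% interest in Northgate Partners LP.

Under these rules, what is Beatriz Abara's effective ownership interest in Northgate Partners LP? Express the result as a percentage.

By sibling attribution (R1), Beatriz Abara is treated as also owning Hana Abara's interest in Bluewater Shipping BV, giving 72% + 28% = 100%.
Chain via Bluewater Shipping BV → Cobalt Logistics SA → Silverbay Foods Inc. (R2): 100% × 49% × 79% × 28% = 10.8388% of Northgate Partners LP.

10.8388%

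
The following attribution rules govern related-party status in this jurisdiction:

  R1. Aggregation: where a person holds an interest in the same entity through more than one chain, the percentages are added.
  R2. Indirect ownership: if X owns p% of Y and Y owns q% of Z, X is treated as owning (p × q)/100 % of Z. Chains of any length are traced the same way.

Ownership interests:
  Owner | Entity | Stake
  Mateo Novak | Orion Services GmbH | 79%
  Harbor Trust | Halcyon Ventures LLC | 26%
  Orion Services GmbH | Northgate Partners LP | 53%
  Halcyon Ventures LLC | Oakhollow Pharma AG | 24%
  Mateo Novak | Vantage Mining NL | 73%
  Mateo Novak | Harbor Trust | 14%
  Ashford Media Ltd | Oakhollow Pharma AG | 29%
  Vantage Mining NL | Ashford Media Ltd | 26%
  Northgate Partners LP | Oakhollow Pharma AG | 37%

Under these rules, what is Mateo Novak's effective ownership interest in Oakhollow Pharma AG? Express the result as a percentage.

21.8697%

Chain via Orion Services GmbH → Northgate Partners LP (R2): 79% × 53% × 37% = 15.4919% of Oakhollow Pharma AG.
Chain via Vantage Mining NL → Ashford Media Ltd (R2): 73% × 26% × 29% = 5.5042% of Oakhollow Pharma AG.
Chain via Harbor Trust → Halcyon Ventures LLC (R2): 14% × 26% × 24% = 0.8736% of Oakhollow Pharma AG.
Aggregating (R1): 15.4919% + 5.5042% + 0.8736% = 21.8697%.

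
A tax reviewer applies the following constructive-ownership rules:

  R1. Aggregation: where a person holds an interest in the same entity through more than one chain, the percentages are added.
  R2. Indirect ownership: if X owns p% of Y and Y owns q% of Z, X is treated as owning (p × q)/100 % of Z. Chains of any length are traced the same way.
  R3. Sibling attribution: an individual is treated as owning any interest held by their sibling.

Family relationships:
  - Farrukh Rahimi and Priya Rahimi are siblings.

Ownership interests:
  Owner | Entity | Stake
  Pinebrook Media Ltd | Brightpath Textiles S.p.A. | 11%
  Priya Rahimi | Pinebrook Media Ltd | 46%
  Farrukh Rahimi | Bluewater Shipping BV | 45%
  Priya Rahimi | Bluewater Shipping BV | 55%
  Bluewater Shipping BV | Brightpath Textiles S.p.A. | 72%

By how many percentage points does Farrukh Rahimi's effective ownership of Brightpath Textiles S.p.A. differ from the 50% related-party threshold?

27.06

By sibling attribution (R3), Farrukh Rahimi is treated as also owning Priya Rahimi's interest in Bluewater Shipping BV, giving 45% + 55% = 100%.
By sibling attribution (R3), Farrukh Rahimi is treated as owning Priya Rahimi's 46% interest in Pinebrook Media Ltd.
Chain via Bluewater Shipping BV (R2): 100% × 72% = 72% of Brightpath Textiles S.p.A.
Chain via Pinebrook Media Ltd (R2): 46% × 11% = 5.06% of Brightpath Textiles S.p.A.
Aggregating (R1): 72% + 5.06% = 77.06%.
77.06% exceeds the 50% threshold by 27.06 percentage points.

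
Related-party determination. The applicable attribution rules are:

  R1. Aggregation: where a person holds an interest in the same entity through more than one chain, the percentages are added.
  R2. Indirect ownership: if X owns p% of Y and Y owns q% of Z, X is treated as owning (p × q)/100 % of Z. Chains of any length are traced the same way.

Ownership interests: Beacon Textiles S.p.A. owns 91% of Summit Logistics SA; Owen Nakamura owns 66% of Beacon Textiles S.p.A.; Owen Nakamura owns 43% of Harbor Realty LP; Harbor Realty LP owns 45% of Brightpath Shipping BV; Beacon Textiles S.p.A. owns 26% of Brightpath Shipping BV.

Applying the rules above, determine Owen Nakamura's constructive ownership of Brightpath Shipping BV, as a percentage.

Chain via Harbor Realty LP (R2): 43% × 45% = 19.35% of Brightpath Shipping BV.
Chain via Beacon Textiles S.p.A. (R2): 66% × 26% = 17.16% of Brightpath Shipping BV.
Aggregating (R1): 19.35% + 17.16% = 36.51%.

36.51%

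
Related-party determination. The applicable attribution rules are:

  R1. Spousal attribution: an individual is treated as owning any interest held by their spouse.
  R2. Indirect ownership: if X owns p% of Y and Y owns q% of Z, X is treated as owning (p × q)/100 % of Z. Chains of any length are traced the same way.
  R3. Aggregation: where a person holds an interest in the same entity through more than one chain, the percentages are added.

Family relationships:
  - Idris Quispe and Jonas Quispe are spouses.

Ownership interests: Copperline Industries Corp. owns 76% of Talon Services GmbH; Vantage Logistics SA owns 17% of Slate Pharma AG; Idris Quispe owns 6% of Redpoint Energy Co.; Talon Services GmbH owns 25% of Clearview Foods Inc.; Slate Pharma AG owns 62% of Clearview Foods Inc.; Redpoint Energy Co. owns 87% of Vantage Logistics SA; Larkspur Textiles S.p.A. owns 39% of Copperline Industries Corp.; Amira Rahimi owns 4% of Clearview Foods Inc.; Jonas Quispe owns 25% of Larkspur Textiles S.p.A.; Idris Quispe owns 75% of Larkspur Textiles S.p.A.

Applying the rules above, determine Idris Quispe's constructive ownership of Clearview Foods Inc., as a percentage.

By spousal attribution (R1), Idris Quispe is treated as also owning Jonas Quispe's interest in Larkspur Textiles S.p.A, giving 75% + 25% = 100%.
Chain via Redpoint Energy Co. → Vantage Logistics SA → Slate Pharma AG (R2): 6% × 87% × 17% × 62% = 0.550188% of Clearview Foods Inc.
Chain via Larkspur Textiles S.p.A. → Copperline Industries Corp. → Talon Services GmbH (R2): 100% × 39% × 76% × 25% = 7.41% of Clearview Foods Inc.
Aggregating (R3): 0.550188% + 7.41% = 7.960188%.

7.960188%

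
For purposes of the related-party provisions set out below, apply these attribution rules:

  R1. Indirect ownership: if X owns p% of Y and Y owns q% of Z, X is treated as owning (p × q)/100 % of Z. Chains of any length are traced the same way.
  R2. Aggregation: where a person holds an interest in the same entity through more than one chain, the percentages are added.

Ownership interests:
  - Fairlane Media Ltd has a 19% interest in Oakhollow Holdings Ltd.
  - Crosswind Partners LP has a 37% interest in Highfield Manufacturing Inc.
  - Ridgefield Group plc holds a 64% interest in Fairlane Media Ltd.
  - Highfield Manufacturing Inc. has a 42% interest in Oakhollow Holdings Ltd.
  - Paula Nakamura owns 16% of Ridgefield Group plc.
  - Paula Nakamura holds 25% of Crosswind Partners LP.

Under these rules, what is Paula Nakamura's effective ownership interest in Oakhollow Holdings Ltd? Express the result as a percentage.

5.8306%

Chain via Ridgefield Group plc → Fairlane Media Ltd (R1): 16% × 64% × 19% = 1.9456% of Oakhollow Holdings Ltd.
Chain via Crosswind Partners LP → Highfield Manufacturing Inc. (R1): 25% × 37% × 42% = 3.885% of Oakhollow Holdings Ltd.
Aggregating (R2): 1.9456% + 3.885% = 5.8306%.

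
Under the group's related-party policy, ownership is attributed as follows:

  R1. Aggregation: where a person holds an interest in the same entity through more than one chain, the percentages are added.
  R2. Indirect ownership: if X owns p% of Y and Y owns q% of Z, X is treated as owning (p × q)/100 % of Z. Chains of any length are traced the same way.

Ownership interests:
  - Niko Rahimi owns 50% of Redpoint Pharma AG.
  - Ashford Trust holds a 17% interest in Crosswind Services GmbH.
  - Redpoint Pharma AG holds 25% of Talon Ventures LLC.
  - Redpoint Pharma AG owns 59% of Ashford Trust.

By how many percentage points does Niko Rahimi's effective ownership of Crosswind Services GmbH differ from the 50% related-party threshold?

44.985

Chain via Redpoint Pharma AG → Ashford Trust (R2): 50% × 59% × 17% = 5.015% of Crosswind Services GmbH.
5.015% falls short of the 50% threshold by 44.985 percentage points.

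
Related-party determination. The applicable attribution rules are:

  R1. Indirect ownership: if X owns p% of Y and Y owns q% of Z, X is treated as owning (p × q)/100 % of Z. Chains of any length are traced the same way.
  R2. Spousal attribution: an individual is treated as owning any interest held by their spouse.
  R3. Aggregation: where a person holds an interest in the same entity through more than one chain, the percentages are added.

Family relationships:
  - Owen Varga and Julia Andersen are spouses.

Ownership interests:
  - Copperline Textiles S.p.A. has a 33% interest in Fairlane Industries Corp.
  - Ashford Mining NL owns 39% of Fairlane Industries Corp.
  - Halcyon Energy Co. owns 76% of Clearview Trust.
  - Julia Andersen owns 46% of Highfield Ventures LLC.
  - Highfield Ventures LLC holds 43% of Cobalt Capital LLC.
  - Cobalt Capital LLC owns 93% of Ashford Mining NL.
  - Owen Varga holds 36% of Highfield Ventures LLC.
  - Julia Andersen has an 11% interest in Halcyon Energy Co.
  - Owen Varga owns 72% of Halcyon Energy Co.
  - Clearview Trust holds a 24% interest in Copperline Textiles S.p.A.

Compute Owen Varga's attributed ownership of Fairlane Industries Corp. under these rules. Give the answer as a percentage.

By spousal attribution (R2), Owen Varga is treated as also owning Julia Andersen's interest in Highfield Ventures LLC, giving 36% + 46% = 82%.
By spousal attribution (R2), Owen Varga is treated as also owning Julia Andersen's interest in Halcyon Energy Co, giving 72% + 11% = 83%.
Chain via Highfield Ventures LLC → Cobalt Capital LLC → Ashford Mining NL (R1): 82% × 43% × 93% × 39% = 12.788802% of Fairlane Industries Corp.
Chain via Halcyon Energy Co. → Clearview Trust → Copperline Textiles S.p.A. (R1): 83% × 76% × 24% × 33% = 4.995936% of Fairlane Industries Corp.
Aggregating (R3): 12.788802% + 4.995936% = 17.784738%.

17.784738%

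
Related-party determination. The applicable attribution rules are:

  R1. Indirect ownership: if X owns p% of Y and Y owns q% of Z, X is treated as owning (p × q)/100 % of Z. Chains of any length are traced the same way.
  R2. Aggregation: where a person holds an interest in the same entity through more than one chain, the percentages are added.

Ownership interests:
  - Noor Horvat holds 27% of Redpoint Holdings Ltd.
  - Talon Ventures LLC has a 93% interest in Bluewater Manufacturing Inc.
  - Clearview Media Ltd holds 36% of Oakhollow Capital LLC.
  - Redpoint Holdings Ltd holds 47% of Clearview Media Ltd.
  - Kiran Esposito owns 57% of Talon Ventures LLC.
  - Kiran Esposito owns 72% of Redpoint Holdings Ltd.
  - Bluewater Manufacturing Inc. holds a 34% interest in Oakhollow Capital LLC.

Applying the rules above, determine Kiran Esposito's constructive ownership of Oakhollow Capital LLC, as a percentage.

30.2058%

Chain via Redpoint Holdings Ltd → Clearview Media Ltd (R1): 72% × 47% × 36% = 12.1824% of Oakhollow Capital LLC.
Chain via Talon Ventures LLC → Bluewater Manufacturing Inc. (R1): 57% × 93% × 34% = 18.0234% of Oakhollow Capital LLC.
Aggregating (R2): 12.1824% + 18.0234% = 30.2058%.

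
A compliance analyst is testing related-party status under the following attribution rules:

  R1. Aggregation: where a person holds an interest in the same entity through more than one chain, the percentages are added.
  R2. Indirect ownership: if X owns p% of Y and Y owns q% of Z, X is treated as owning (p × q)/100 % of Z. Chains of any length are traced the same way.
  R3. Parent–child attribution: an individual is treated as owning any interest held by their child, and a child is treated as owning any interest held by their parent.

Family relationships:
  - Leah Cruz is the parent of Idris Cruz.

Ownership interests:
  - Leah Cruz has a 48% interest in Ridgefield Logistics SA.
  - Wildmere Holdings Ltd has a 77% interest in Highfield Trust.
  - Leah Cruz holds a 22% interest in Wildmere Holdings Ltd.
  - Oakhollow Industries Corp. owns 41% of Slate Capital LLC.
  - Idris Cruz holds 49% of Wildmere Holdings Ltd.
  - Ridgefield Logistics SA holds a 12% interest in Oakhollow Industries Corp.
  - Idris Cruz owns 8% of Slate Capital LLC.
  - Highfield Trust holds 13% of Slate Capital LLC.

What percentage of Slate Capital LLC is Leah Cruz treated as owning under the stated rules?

By parent–child attribution (R3), Leah Cruz is treated as also owning Idris Cruz's interest in Wildmere Holdings Ltd, giving 22% + 49% = 71%.
By parent–child attribution (R3), Leah Cruz is treated as owning Idris Cruz's 8% interest in Slate Capital LLC.
Chain via Ridgefield Logistics SA → Oakhollow Industries Corp. (R2): 48% × 12% × 41% = 2.3616% of Slate Capital LLC.
Chain via Wildmere Holdings Ltd → Highfield Trust (R2): 71% × 77% × 13% = 7.1071% of Slate Capital LLC.
Direct interest in Slate Capital LLC: 8%.
Aggregating (R1): 2.3616% + 7.1071% + 8% = 17.4687%.

17.4687%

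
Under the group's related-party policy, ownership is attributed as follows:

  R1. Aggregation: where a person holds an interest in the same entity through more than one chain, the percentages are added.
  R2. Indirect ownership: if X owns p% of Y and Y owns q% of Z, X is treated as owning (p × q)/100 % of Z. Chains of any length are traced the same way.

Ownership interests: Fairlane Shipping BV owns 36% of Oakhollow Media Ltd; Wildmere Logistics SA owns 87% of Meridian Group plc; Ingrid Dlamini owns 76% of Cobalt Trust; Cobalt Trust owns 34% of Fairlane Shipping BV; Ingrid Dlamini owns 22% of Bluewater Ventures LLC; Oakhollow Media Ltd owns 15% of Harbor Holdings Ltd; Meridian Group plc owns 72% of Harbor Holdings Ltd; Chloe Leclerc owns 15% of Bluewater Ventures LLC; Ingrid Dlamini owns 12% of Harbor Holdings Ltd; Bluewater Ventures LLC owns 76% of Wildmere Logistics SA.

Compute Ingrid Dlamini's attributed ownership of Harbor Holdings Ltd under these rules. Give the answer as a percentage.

23.868768%

Chain via Cobalt Trust → Fairlane Shipping BV → Oakhollow Media Ltd (R2): 76% × 34% × 36% × 15% = 1.39536% of Harbor Holdings Ltd.
Chain via Bluewater Ventures LLC → Wildmere Logistics SA → Meridian Group plc (R2): 22% × 76% × 87% × 72% = 10.473408% of Harbor Holdings Ltd.
Direct interest in Harbor Holdings Ltd: 12%.
Aggregating (R1): 1.39536% + 10.473408% + 12% = 23.868768%.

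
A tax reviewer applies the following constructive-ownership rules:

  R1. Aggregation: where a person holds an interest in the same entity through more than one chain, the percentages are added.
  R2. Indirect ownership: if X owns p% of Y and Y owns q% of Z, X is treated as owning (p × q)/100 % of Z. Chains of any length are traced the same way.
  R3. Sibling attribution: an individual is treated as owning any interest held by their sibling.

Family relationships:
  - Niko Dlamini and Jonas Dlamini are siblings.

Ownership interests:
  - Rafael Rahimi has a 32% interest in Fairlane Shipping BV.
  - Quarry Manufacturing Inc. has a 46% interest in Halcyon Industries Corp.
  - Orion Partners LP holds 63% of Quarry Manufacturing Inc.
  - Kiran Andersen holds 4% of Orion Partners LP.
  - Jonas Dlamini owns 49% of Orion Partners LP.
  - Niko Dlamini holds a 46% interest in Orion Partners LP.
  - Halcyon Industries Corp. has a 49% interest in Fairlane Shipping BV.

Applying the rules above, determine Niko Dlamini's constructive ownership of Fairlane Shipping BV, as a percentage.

13.49019%

By sibling attribution (R3), Niko Dlamini is treated as also owning Jonas Dlamini's interest in Orion Partners LP, giving 46% + 49% = 95%.
Chain via Orion Partners LP → Quarry Manufacturing Inc. → Halcyon Industries Corp. (R2): 95% × 63% × 46% × 49% = 13.49019% of Fairlane Shipping BV.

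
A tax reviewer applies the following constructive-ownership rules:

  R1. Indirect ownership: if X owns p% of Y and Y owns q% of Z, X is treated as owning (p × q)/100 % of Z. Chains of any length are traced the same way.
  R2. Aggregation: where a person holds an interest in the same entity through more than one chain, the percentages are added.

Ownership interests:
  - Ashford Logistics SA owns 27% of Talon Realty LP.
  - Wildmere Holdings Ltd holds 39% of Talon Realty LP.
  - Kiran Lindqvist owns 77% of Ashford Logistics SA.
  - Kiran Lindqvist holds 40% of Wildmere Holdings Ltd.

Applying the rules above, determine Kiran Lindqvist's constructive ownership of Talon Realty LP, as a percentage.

Chain via Ashford Logistics SA (R1): 77% × 27% = 20.79% of Talon Realty LP.
Chain via Wildmere Holdings Ltd (R1): 40% × 39% = 15.6% of Talon Realty LP.
Aggregating (R2): 20.79% + 15.6% = 36.39%.

36.39%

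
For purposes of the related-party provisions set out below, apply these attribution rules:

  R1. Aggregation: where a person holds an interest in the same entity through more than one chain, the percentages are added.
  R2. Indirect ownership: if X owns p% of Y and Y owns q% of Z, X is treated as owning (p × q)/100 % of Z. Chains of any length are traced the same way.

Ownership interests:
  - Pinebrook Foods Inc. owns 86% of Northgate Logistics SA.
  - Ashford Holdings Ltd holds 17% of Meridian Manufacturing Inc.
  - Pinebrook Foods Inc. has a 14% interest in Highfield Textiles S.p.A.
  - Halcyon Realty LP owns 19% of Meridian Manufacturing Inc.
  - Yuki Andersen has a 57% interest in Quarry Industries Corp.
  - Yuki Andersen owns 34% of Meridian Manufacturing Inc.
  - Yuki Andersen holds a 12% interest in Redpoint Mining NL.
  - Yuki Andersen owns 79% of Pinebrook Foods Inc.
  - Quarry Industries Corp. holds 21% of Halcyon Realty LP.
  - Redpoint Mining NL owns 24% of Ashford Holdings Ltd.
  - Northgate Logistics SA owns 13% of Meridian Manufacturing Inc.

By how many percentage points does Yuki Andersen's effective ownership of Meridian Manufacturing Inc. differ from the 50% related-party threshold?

Chain via Quarry Industries Corp. → Halcyon Realty LP (R2): 57% × 21% × 19% = 2.2743% of Meridian Manufacturing Inc.
Chain via Pinebrook Foods Inc. → Northgate Logistics SA (R2): 79% × 86% × 13% = 8.8322% of Meridian Manufacturing Inc.
Chain via Redpoint Mining NL → Ashford Holdings Ltd (R2): 12% × 24% × 17% = 0.4896% of Meridian Manufacturing Inc.
Direct interest in Meridian Manufacturing Inc: 34%.
Aggregating (R1): 2.2743% + 8.8322% + 0.4896% + 34% = 45.5961%.
45.5961% falls short of the 50% threshold by 4.4039 percentage points.

4.4039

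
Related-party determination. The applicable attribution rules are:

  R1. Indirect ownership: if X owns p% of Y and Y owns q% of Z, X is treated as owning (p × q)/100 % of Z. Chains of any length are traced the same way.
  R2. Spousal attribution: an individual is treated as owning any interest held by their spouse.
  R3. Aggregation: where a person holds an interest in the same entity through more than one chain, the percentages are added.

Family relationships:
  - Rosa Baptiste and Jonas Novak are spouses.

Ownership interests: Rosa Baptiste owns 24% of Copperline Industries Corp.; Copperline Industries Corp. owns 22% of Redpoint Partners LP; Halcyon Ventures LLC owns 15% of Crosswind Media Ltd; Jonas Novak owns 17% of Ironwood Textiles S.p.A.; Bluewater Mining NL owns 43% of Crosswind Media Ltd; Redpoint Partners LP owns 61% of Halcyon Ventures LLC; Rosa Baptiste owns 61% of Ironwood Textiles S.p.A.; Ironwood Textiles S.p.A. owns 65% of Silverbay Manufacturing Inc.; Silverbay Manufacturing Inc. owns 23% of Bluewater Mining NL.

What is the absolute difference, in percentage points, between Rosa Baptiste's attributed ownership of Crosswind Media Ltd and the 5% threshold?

By spousal attribution (R2), Rosa Baptiste is treated as also owning Jonas Novak's interest in Ironwood Textiles S.p.A, giving 61% + 17% = 78%.
Chain via Copperline Industries Corp. → Redpoint Partners LP → Halcyon Ventures LLC (R1): 24% × 22% × 61% × 15% = 0.48312% of Crosswind Media Ltd.
Chain via Ironwood Textiles S.p.A. → Silverbay Manufacturing Inc. → Bluewater Mining NL (R1): 78% × 65% × 23% × 43% = 5.01423% of Crosswind Media Ltd.
Aggregating (R3): 0.48312% + 5.01423% = 5.49735%.
5.49735% exceeds the 5% threshold by 0.49735 percentage points.

0.49735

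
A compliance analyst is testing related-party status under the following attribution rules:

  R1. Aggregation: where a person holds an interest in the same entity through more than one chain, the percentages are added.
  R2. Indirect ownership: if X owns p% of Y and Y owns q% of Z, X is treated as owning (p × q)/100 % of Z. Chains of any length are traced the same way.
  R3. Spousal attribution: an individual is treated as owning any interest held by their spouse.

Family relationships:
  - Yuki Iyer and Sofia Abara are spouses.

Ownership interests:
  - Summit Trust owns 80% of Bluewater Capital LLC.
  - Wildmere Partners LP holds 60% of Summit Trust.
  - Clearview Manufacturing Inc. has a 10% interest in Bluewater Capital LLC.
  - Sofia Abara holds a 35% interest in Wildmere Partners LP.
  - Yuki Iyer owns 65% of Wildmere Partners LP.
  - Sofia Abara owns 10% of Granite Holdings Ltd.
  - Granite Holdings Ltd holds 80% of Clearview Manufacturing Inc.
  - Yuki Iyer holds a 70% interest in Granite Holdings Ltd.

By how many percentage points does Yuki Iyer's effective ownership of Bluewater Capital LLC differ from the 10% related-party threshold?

44.4

By spousal attribution (R3), Yuki Iyer is treated as also owning Sofia Abara's interest in Granite Holdings Ltd, giving 70% + 10% = 80%.
By spousal attribution (R3), Yuki Iyer is treated as also owning Sofia Abara's interest in Wildmere Partners LP, giving 65% + 35% = 100%.
Chain via Granite Holdings Ltd → Clearview Manufacturing Inc. (R2): 80% × 80% × 10% = 6.4% of Bluewater Capital LLC.
Chain via Wildmere Partners LP → Summit Trust (R2): 100% × 60% × 80% = 48% of Bluewater Capital LLC.
Aggregating (R1): 6.4% + 48% = 54.4%.
54.4% exceeds the 10% threshold by 44.4 percentage points.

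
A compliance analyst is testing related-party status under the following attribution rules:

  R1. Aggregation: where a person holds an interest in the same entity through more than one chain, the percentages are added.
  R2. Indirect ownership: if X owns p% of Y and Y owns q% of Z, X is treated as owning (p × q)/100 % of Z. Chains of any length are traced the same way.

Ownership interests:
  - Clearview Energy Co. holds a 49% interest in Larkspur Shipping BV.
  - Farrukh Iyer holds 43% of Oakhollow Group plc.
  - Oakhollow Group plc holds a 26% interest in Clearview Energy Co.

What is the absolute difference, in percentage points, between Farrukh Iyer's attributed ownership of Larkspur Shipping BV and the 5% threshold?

0.4782

Chain via Oakhollow Group plc → Clearview Energy Co. (R2): 43% × 26% × 49% = 5.4782% of Larkspur Shipping BV.
5.4782% exceeds the 5% threshold by 0.4782 percentage points.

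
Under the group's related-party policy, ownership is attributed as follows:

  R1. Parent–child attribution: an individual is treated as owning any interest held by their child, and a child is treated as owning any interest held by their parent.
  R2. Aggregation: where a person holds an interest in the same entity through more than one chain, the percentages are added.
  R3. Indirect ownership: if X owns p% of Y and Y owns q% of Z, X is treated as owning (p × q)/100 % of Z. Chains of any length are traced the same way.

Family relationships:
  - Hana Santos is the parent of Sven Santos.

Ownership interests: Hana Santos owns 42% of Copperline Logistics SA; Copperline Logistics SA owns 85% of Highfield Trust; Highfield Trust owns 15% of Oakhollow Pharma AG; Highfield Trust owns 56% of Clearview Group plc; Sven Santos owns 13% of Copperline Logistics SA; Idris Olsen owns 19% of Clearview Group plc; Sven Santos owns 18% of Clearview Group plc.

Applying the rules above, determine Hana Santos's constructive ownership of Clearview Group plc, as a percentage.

44.18%

By parent–child attribution (R1), Hana Santos is treated as also owning Sven Santos's interest in Copperline Logistics SA, giving 42% + 13% = 55%.
By parent–child attribution (R1), Hana Santos is treated as owning Sven Santos's 18% interest in Clearview Group plc.
Chain via Copperline Logistics SA → Highfield Trust (R3): 55% × 85% × 56% = 26.18% of Clearview Group plc.
Direct interest in Clearview Group plc: 18%.
Aggregating (R2): 26.18% + 18% = 44.18%.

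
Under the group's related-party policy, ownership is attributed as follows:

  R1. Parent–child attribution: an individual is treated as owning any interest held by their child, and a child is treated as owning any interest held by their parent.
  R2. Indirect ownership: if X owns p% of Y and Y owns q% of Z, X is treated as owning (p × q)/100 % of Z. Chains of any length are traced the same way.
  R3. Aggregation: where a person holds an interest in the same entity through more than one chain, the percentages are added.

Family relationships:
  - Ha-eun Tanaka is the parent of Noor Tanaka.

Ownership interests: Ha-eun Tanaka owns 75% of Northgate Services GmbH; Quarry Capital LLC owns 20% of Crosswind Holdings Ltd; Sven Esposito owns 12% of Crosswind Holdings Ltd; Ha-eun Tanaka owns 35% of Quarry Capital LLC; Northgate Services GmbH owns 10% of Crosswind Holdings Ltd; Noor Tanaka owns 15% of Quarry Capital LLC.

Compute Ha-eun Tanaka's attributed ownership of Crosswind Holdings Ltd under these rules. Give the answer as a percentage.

17.5%

By parent–child attribution (R1), Ha-eun Tanaka is treated as also owning Noor Tanaka's interest in Quarry Capital LLC, giving 35% + 15% = 50%.
Chain via Northgate Services GmbH (R2): 75% × 10% = 7.5% of Crosswind Holdings Ltd.
Chain via Quarry Capital LLC (R2): 50% × 20% = 10% of Crosswind Holdings Ltd.
Aggregating (R3): 7.5% + 10% = 17.5%.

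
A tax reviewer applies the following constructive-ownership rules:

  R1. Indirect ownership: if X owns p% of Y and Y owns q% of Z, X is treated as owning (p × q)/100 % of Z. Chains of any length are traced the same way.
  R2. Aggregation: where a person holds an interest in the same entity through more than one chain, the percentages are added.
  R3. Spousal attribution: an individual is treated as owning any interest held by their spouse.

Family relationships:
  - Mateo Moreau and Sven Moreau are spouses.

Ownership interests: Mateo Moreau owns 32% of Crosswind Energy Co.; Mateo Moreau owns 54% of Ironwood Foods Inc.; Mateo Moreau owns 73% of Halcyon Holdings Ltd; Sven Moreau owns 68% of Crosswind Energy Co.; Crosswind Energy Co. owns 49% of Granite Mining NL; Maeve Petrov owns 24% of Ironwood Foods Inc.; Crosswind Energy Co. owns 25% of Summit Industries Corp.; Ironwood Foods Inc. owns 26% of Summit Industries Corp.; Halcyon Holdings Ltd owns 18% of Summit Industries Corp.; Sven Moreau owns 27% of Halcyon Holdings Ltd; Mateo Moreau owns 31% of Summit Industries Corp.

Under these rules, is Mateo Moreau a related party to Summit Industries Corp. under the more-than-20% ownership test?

By spousal attribution (R3), Mateo Moreau is treated as also owning Sven Moreau's interest in Crosswind Energy Co, giving 32% + 68% = 100%.
By spousal attribution (R3), Mateo Moreau is treated as also owning Sven Moreau's interest in Halcyon Holdings Ltd, giving 73% + 27% = 100%.
Chain via Crosswind Energy Co. (R1): 100% × 25% = 25% of Summit Industries Corp.
Chain via Ironwood Foods Inc. (R1): 54% × 26% = 14.04% of Summit Industries Corp.
Chain via Halcyon Holdings Ltd (R1): 100% × 18% = 18% of Summit Industries Corp.
Direct interest in Summit Industries Corp: 31%.
Aggregating (R2): 25% + 14.04% + 18% + 31% = 88.04%.
88.04% exceeds the 20% threshold, so Mateo is a related party to Summit Industries Corp.

Yes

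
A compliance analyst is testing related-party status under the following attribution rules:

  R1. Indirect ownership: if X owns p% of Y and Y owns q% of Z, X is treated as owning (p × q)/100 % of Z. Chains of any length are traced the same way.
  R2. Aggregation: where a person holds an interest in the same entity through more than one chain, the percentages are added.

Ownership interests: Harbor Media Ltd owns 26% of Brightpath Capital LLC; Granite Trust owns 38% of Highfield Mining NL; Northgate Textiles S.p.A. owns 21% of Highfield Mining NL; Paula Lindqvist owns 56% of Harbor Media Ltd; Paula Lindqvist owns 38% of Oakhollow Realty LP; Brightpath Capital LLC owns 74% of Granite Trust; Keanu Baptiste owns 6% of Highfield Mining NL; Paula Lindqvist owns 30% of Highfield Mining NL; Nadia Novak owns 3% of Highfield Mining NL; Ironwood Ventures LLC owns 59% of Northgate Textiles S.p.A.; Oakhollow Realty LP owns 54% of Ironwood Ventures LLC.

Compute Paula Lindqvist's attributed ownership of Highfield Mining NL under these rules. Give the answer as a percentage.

36.6367%

Chain via Harbor Media Ltd → Brightpath Capital LLC → Granite Trust (R1): 56% × 26% × 74% × 38% = 4.094272% of Highfield Mining NL.
Chain via Oakhollow Realty LP → Ironwood Ventures LLC → Northgate Textiles S.p.A. (R1): 38% × 54% × 59% × 21% = 2.542428% of Highfield Mining NL.
Direct interest in Highfield Mining NL: 30%.
Aggregating (R2): 4.094272% + 2.542428% + 30% = 36.6367%.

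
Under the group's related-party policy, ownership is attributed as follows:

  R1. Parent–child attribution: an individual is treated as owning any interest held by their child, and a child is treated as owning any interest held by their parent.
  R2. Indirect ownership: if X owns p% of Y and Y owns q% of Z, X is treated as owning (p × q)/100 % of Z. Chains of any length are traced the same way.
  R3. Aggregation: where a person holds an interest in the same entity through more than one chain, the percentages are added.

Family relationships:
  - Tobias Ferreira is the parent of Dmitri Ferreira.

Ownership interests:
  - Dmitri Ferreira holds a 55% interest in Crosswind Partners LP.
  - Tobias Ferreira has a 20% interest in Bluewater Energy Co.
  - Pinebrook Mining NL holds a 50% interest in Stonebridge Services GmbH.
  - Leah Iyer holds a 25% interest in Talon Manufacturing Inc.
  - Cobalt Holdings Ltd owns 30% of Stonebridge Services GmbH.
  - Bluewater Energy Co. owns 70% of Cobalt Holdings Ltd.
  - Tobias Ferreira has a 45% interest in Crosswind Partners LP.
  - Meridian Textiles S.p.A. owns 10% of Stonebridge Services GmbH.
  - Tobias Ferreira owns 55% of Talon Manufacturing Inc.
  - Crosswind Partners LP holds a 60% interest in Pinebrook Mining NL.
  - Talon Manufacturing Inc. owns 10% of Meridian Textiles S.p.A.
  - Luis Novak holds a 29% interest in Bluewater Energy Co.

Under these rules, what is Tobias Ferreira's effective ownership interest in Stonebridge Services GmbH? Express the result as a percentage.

34.75%

By parent–child attribution (R1), Tobias Ferreira is treated as also owning Dmitri Ferreira's interest in Crosswind Partners LP, giving 45% + 55% = 100%.
Chain via Crosswind Partners LP → Pinebrook Mining NL (R2): 100% × 60% × 50% = 30% of Stonebridge Services GmbH.
Chain via Talon Manufacturing Inc. → Meridian Textiles S.p.A. (R2): 55% × 10% × 10% = 0.55% of Stonebridge Services GmbH.
Chain via Bluewater Energy Co. → Cobalt Holdings Ltd (R2): 20% × 70% × 30% = 4.2% of Stonebridge Services GmbH.
Aggregating (R3): 30% + 0.55% + 4.2% = 34.75%.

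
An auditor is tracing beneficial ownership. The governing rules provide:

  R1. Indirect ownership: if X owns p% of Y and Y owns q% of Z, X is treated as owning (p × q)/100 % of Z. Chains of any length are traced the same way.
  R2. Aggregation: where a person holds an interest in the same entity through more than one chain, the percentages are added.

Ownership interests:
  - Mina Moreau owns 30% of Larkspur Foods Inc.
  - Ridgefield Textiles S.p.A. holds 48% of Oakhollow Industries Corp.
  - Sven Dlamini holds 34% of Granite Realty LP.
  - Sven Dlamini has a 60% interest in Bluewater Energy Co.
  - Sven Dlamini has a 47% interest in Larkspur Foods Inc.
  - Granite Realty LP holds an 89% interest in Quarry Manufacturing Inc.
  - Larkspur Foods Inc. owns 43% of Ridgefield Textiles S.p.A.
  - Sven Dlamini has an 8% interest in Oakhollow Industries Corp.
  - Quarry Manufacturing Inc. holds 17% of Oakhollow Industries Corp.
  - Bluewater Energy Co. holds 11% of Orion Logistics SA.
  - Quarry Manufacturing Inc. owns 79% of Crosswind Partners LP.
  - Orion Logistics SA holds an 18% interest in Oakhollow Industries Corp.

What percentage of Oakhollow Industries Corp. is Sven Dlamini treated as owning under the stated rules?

24.033%

Chain via Granite Realty LP → Quarry Manufacturing Inc. (R1): 34% × 89% × 17% = 5.1442% of Oakhollow Industries Corp.
Chain via Bluewater Energy Co. → Orion Logistics SA (R1): 60% × 11% × 18% = 1.188% of Oakhollow Industries Corp.
Chain via Larkspur Foods Inc. → Ridgefield Textiles S.p.A. (R1): 47% × 43% × 48% = 9.7008% of Oakhollow Industries Corp.
Direct interest in Oakhollow Industries Corp: 8%.
Aggregating (R2): 5.1442% + 1.188% + 9.7008% + 8% = 24.033%.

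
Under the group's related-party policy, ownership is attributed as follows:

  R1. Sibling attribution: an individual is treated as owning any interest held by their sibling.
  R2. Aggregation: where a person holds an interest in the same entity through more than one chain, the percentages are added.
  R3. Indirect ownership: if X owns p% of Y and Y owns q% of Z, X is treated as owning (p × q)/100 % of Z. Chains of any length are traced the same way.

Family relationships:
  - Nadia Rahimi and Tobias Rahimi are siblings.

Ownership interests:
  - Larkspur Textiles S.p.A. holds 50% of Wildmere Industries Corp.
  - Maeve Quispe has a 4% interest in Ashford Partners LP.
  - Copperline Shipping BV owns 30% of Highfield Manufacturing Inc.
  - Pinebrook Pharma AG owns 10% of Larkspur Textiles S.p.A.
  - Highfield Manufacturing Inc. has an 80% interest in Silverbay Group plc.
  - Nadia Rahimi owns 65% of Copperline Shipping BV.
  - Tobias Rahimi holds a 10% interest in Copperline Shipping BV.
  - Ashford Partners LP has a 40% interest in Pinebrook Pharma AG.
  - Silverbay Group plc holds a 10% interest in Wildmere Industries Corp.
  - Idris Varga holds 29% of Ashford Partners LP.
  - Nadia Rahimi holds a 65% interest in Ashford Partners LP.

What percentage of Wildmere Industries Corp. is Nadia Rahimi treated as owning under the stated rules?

3.1%

By sibling attribution (R1), Nadia Rahimi is treated as also owning Tobias Rahimi's interest in Copperline Shipping BV, giving 65% + 10% = 75%.
Chain via Ashford Partners LP → Pinebrook Pharma AG → Larkspur Textiles S.p.A. (R3): 65% × 40% × 10% × 50% = 1.3% of Wildmere Industries Corp.
Chain via Copperline Shipping BV → Highfield Manufacturing Inc. → Silverbay Group plc (R3): 75% × 30% × 80% × 10% = 1.8% of Wildmere Industries Corp.
Aggregating (R2): 1.3% + 1.8% = 3.1%.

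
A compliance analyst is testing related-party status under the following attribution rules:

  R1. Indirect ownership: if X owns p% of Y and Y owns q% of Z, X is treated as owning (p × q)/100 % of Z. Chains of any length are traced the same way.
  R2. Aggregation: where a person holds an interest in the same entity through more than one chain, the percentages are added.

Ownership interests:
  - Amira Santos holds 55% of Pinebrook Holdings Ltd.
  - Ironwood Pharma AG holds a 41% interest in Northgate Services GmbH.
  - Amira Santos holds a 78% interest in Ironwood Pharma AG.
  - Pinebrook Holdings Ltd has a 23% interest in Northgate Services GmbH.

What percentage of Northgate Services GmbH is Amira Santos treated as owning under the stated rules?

Chain via Pinebrook Holdings Ltd (R1): 55% × 23% = 12.65% of Northgate Services GmbH.
Chain via Ironwood Pharma AG (R1): 78% × 41% = 31.98% of Northgate Services GmbH.
Aggregating (R2): 12.65% + 31.98% = 44.63%.

44.63%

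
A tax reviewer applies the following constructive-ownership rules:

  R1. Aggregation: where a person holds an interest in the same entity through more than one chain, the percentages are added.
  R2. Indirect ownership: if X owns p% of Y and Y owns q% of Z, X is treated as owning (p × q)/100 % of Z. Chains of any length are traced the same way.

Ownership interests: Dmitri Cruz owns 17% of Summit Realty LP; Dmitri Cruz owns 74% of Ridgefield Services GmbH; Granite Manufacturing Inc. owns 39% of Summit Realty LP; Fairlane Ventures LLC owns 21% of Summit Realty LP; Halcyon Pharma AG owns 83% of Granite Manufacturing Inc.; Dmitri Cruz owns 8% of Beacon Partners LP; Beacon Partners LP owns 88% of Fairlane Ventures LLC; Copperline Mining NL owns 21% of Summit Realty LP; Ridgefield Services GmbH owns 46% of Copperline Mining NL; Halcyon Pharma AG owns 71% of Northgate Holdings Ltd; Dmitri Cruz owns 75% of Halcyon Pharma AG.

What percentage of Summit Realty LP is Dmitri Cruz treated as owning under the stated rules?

49.9043%

Chain via Beacon Partners LP → Fairlane Ventures LLC (R2): 8% × 88% × 21% = 1.4784% of Summit Realty LP.
Chain via Ridgefield Services GmbH → Copperline Mining NL (R2): 74% × 46% × 21% = 7.1484% of Summit Realty LP.
Chain via Halcyon Pharma AG → Granite Manufacturing Inc. (R2): 75% × 83% × 39% = 24.2775% of Summit Realty LP.
Direct interest in Summit Realty LP: 17%.
Aggregating (R1): 1.4784% + 7.1484% + 24.2775% + 17% = 49.9043%.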